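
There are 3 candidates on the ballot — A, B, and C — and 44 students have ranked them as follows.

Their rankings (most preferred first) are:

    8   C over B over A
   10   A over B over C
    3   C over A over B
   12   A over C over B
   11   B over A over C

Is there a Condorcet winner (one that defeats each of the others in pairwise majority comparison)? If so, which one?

A

Head-to-head results (44 voters total):
A vs B: A wins 25–19.
A vs C: A wins 33–11.
B vs C: C wins 23–21.
A beats each rival — B (25–19), C (33–11) — so A is the Condorcet winner.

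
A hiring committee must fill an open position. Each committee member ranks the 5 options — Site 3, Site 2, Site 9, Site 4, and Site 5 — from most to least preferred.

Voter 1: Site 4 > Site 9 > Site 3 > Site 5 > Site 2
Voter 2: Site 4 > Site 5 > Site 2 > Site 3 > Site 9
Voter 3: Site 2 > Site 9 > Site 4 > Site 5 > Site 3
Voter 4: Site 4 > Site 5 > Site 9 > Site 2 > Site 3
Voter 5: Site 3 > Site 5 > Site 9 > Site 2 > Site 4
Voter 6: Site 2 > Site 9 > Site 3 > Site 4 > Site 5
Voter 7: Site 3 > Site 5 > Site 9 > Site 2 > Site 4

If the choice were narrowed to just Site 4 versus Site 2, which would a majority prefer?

Ballots ranking Site 4 above Site 2: 3.
Ballots ranking Site 2 above Site 4: 4.
Site 2 wins the head-to-head, 4–3.

Site 2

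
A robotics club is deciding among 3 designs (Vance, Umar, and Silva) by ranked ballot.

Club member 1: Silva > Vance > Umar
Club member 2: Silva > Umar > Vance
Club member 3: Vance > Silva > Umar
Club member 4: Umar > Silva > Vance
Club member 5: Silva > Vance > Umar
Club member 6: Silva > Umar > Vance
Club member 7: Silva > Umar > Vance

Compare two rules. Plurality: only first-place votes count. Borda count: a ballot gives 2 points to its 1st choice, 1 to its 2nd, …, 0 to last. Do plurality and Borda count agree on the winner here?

Yes

Plurality first-place counts: Vance 1, Umar 1, Silva 5 → Silva.
Borda totals: Vance 4, Umar 5, Silva 12 → Silva.
The two rules agree on Silva.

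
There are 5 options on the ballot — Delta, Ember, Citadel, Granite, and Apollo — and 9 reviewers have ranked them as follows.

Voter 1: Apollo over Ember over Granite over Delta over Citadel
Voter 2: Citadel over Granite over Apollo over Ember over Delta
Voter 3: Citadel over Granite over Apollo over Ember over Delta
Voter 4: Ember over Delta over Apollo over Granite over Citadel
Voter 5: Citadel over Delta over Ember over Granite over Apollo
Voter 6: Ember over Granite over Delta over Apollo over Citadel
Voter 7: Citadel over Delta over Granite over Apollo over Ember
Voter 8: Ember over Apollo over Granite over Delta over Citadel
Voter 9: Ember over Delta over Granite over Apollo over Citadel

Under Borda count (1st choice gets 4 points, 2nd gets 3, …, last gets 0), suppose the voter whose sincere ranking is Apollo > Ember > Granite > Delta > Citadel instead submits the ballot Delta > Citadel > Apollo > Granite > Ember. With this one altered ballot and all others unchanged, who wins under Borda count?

Borda totals with the altered ballot: Delta 19, Ember 20, Citadel 19, Granite 18, Apollo 14.
The winner is unchanged: still Ember.

Ember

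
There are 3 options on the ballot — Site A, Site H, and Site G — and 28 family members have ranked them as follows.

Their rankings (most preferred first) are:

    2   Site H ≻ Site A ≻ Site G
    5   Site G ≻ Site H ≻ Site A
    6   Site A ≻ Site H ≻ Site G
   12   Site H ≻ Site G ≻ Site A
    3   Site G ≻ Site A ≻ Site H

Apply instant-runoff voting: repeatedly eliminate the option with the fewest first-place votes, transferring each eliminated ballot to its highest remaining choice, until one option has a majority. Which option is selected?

Site H

Round 1: Site H 14, Site G 8, Site A 6. Site A has the fewest and is eliminated.
Round 2: Site H 20, Site G 8. Site H has a majority.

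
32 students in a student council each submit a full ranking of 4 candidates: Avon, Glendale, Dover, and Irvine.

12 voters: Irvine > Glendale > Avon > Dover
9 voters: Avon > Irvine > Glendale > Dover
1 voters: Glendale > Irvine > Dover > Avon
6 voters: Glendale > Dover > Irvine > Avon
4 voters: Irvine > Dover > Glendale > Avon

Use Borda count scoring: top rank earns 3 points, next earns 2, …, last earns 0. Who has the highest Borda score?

Irvine

Borda scores:
  Avon: 12·1 + 9·3 + 0 + 6·0 + 4·0 = 39
  Glendale: 12·2 + 9·1 + 3 + 6·3 + 4·1 = 58
  Dover: 12·0 + 9·0 + 1 + 6·2 + 4·2 = 21
  Irvine: 12·3 + 9·2 + 2 + 6·1 + 4·3 = 74
Irvine has the highest total.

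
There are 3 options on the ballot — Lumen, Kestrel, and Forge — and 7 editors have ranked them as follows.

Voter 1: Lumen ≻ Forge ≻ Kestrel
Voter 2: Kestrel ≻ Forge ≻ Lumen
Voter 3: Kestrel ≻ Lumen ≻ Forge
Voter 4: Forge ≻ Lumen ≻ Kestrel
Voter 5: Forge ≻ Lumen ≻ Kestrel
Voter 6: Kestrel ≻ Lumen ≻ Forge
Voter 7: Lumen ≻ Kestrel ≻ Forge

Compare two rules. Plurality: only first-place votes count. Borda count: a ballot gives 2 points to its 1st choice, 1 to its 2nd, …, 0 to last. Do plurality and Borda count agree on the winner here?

No

Plurality first-place counts: Lumen 2, Kestrel 3, Forge 2 → Kestrel.
Borda totals: Lumen 8, Kestrel 7, Forge 6 → Lumen.
The two rules disagree: plurality picks Kestrel, Borda picks Lumen.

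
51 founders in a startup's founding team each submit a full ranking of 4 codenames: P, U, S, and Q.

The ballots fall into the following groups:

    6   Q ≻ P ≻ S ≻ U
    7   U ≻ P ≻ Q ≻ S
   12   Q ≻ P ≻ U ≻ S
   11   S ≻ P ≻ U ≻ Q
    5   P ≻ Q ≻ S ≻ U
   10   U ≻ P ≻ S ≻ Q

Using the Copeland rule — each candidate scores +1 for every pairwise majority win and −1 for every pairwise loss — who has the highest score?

P

Pairwise results:
  P vs U: P wins 34–17.
  P vs S: P wins 40–11.
  P vs Q: P wins 33–18.
  U vs S: U wins 29–22.
  U vs Q: U wins 28–23.
  S vs Q: Q wins 30–21.
Copeland scores (wins − losses):
  P: 3 − 0 = 3
  U: 2 − 1 = 1
  S: 0 − 3 = -3
  Q: 1 − 2 = -1
P has the best Copeland score.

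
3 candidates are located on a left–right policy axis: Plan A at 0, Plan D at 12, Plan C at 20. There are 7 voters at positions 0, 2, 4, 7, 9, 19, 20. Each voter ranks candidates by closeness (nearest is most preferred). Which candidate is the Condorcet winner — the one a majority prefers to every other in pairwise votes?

Plan D

With single-peaked preferences on a line, the Condorcet winner is the candidate closest to the median voter.
The median voter (position 7) is closest to Plan D at 12.
Check: Plan D vs Plan C — voters closer to Plan D: 5 of 7.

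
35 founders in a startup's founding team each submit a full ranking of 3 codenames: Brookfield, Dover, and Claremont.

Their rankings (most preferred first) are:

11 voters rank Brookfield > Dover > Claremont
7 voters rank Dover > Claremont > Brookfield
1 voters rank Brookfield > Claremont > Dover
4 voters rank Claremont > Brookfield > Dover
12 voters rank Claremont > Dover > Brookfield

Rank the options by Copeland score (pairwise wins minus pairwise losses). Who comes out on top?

Dover

Pairwise results:
  Brookfield vs Dover: Dover wins 19–16.
  Brookfield vs Claremont: Claremont wins 23–12.
  Dover vs Claremont: Dover wins 18–17.
Copeland scores (wins − losses):
  Brookfield: 0 − 2 = -2
  Dover: 2 − 0 = 2
  Claremont: 1 − 1 = 0
Dover has the best Copeland score.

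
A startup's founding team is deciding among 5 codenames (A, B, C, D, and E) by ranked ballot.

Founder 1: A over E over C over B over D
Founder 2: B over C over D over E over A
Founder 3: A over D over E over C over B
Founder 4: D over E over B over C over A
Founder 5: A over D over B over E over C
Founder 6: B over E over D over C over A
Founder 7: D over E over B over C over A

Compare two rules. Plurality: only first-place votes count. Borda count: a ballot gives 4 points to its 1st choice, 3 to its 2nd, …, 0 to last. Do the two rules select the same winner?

No

Plurality first-place counts: A 3, B 2, C 0, D 2, E 0 → A.
Borda totals: A 12, B 15, C 9, D 18, E 16 → D.
The two rules disagree: plurality picks A, Borda picks D.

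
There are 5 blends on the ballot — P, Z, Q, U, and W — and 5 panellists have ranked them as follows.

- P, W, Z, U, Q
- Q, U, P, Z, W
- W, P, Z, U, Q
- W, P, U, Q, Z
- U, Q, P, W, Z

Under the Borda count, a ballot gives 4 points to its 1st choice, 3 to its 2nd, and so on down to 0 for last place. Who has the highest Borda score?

P

Borda scores:
  P: 4 + 2 + 3 + 3 + 2 = 14
  Z: 2 + 1 + 2 + 0 + 0 = 5
  Q: 0 + 4 + 0 + 1 + 3 = 8
  U: 1 + 3 + 1 + 2 + 4 = 11
  W: 3 + 0 + 4 + 4 + 1 = 12
P has the highest total.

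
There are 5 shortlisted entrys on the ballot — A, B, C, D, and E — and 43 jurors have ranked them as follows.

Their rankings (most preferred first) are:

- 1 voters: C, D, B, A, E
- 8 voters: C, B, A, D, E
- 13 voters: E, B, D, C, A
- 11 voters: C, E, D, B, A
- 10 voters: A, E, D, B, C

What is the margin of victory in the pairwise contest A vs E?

5

Ballots ranking A above E: 1+8+10 = 19.
Ballots ranking E above A: 13+11 = 24.
E wins 24–19, a margin of 5.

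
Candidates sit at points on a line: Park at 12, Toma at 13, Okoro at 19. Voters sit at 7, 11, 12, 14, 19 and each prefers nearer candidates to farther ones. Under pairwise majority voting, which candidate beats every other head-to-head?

Park

With single-peaked preferences on a line, the Condorcet winner is the candidate closest to the median voter.
The median voter (position 12) is closest to Park at 12.
Check: Park vs Toma — voters closer to Park: 3 of 5.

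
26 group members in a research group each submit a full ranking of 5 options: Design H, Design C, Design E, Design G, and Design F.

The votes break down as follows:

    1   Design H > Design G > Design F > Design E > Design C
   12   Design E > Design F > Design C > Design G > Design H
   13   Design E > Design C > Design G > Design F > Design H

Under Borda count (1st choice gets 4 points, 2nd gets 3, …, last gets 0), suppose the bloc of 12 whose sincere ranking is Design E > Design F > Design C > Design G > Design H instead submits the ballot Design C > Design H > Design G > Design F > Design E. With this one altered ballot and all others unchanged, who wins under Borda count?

Borda totals with the altered ballot: Design H 40, Design C 87, Design E 53, Design G 53, Design F 27.
The switch changes the winner from Design E to Design C.

Design C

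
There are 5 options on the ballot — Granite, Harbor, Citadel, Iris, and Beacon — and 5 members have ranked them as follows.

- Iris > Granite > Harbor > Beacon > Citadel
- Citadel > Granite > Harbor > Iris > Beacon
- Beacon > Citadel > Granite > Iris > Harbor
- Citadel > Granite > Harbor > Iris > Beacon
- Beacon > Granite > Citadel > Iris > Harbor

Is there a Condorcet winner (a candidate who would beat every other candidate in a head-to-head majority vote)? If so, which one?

No Condorcet winner

Head-to-head results (5 voters total):
Granite vs Harbor: Granite wins 5–0.
Granite vs Citadel: Citadel wins 3–2.
Granite vs Iris: Granite wins 4–1.
Granite vs Beacon: Granite wins 3–2.
Harbor vs Citadel: Citadel wins 4–1.
Harbor vs Iris: Iris wins 3–2.
Harbor vs Beacon: Harbor wins 3–2.
Citadel vs Iris: Citadel wins 4–1.
Citadel vs Beacon: Beacon wins 3–2.
Iris vs Beacon: Iris wins 3–2.
No candidate beats all others: Granite beats Beacon beats Citadel beats Granite, a majority cycle.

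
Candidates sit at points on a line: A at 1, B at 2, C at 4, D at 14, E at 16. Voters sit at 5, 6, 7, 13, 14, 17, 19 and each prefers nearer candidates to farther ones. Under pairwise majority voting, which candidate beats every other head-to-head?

With single-peaked preferences on a line, the Condorcet winner is the candidate closest to the median voter.
The median voter (position 13) is closest to D at 14.
Check: D vs B — voters closer to D: 4 of 7.

D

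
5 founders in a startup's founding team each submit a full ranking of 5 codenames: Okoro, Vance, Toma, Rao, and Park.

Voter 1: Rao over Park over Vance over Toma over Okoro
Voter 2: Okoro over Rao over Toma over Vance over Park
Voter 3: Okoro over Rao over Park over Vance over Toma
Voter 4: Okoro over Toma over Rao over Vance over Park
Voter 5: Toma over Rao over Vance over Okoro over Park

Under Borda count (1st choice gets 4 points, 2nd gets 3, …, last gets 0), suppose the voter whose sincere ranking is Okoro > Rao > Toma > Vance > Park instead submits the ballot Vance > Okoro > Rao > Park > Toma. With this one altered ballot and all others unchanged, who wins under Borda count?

Rao

Borda totals with the altered ballot: Okoro 12, Vance 10, Toma 8, Rao 14, Park 6.
The winner is unchanged: still Rao.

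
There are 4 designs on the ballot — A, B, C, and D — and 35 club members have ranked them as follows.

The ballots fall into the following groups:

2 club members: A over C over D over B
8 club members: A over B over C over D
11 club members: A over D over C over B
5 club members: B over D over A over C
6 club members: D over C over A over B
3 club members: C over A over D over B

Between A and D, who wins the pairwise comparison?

A

Ballots ranking A above D: 2+8+11+3 = 24.
Ballots ranking D above A: 5+6 = 11.
A wins the head-to-head, 24–11.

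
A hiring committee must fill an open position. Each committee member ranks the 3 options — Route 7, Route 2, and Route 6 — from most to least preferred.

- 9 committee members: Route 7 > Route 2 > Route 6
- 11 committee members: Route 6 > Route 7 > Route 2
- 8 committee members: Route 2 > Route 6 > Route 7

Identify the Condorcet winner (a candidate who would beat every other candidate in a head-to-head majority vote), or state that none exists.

Head-to-head results (28 voters total):
Route 7 vs Route 2: Route 7 wins 20–8.
Route 7 vs Route 6: Route 6 wins 19–9.
Route 2 vs Route 6: Route 2 wins 17–11.
No candidate beats all others: Route 7 beats Route 2 beats Route 6 beats Route 7, a majority cycle.

No Condorcet winner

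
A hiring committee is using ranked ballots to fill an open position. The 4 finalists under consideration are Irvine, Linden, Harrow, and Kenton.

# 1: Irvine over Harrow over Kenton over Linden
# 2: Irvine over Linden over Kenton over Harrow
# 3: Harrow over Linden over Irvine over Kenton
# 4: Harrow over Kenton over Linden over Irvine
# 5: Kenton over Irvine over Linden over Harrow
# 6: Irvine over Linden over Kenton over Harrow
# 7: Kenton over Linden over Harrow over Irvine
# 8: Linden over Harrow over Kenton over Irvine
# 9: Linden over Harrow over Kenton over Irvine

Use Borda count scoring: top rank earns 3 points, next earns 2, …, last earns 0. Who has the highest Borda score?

Borda scores:
  Irvine: 3 + 3 + 1 + 0 + 2 + 3 + 0 + 0 + 0 = 12
  Linden: 0 + 2 + 2 + 1 + 1 + 2 + 2 + 3 + 3 = 16
  Harrow: 2 + 0 + 3 + 3 + 0 + 0 + 1 + 2 + 2 = 13
  Kenton: 1 + 1 + 0 + 2 + 3 + 1 + 3 + 1 + 1 = 13
Linden has the highest total.

Linden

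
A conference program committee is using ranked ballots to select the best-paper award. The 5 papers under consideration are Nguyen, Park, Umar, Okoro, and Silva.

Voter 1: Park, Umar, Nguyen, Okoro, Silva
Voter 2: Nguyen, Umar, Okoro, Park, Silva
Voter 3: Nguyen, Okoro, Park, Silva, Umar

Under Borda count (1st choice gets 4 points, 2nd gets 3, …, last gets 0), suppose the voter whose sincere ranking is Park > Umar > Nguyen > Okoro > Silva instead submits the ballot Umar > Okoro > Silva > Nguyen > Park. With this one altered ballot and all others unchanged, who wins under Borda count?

Borda totals with the altered ballot: Nguyen 9, Park 3, Umar 7, Okoro 8, Silva 3.
The winner is unchanged: still Nguyen.

Nguyen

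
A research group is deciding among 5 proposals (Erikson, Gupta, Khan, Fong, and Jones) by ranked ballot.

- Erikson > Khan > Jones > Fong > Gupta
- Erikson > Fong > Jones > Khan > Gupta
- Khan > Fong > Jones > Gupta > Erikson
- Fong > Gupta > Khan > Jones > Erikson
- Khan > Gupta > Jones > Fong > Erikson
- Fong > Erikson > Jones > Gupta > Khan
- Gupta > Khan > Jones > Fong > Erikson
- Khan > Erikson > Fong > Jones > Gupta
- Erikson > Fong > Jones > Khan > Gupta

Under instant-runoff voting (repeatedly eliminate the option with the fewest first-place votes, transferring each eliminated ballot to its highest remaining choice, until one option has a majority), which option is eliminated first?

Jones

Round 1: Erikson 3, Khan 3, Fong 2, Gupta 1, Jones 0. Jones has the fewest and is eliminated.
Round 2: Erikson 3, Khan 3, Fong 2, Gupta 1. Gupta has the fewest and is eliminated.
Round 3: Khan 4, Erikson 3, Fong 2. Fong has the fewest and is eliminated.
Round 4: Khan 5, Erikson 4. Khan has a majority.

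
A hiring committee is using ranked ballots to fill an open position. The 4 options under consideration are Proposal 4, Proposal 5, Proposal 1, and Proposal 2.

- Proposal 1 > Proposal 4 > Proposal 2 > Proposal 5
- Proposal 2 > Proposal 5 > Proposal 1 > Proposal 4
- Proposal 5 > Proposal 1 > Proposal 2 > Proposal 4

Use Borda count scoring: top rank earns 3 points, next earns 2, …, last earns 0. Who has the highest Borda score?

Borda scores:
  Proposal 4: 2 + 0 + 0 = 2
  Proposal 5: 0 + 2 + 3 = 5
  Proposal 1: 3 + 1 + 2 = 6
  Proposal 2: 1 + 3 + 1 = 5
Proposal 1 has the highest total.

Proposal 1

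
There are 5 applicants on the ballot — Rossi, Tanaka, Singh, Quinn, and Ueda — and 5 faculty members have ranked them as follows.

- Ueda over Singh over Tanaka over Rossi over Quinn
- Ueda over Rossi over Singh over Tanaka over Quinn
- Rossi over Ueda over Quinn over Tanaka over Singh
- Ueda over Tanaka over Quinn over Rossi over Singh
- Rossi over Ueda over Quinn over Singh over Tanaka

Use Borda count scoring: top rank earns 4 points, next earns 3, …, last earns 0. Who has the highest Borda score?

Ueda

Borda scores:
  Rossi: 1 + 3 + 4 + 1 + 4 = 13
  Tanaka: 2 + 1 + 1 + 3 + 0 = 7
  Singh: 3 + 2 + 0 + 0 + 1 = 6
  Quinn: 0 + 0 + 2 + 2 + 2 = 6
  Ueda: 4 + 4 + 3 + 4 + 3 = 18
Ueda has the highest total.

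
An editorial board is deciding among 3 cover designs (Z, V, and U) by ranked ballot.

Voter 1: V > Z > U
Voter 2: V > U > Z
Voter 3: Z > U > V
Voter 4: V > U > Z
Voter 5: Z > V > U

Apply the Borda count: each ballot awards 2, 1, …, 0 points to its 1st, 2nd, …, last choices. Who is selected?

Borda scores:
  Z: 1 + 0 + 2 + 0 + 2 = 5
  V: 2 + 2 + 0 + 2 + 1 = 7
  U: 0 + 1 + 1 + 1 + 0 = 3
V has the highest total.

V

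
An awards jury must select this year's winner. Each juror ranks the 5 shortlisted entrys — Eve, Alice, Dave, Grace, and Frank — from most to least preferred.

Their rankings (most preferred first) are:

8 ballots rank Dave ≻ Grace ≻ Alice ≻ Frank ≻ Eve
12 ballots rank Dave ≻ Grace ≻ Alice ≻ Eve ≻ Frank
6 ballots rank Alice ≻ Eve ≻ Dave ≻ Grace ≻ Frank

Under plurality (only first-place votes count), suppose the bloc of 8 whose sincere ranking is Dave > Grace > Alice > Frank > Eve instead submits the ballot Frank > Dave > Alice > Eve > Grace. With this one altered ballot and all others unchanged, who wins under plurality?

Dave

First-place totals with the altered ballot: Eve 0, Alice 6, Dave 12, Grace 0, Frank 8.
The winner is unchanged: still Dave.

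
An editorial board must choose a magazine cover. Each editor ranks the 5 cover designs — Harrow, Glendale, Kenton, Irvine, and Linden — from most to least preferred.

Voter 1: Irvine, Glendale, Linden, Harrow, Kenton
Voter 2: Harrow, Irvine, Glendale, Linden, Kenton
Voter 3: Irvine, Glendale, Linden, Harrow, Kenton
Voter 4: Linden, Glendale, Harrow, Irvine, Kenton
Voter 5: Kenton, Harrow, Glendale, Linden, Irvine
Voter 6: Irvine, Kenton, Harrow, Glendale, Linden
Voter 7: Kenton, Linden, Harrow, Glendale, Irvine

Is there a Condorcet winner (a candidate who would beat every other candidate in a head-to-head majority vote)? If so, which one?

Head-to-head results (7 voters total):
Harrow vs Glendale: Harrow wins 4–3.
Harrow vs Kenton: Harrow wins 4–3.
Harrow vs Irvine: Harrow wins 4–3.
Harrow vs Linden: Linden wins 4–3.
Glendale vs Kenton: Glendale wins 4–3.
Glendale vs Irvine: Irvine wins 4–3.
Glendale vs Linden: Glendale wins 5–2.
Kenton vs Irvine: Irvine wins 5–2.
Kenton vs Linden: Linden wins 4–3.
Irvine vs Linden: Irvine wins 4–3.
No candidate beats all others: Harrow beats Glendale beats Linden beats Harrow, a majority cycle.

None — there is no Condorcet winner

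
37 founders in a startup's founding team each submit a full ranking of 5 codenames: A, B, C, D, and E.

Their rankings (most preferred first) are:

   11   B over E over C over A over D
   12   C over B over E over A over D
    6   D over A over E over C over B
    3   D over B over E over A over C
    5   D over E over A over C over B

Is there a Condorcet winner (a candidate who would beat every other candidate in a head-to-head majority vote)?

Head-to-head results (37 voters total):
A vs B: B wins 26–11.
A vs C: C wins 23–14.
A vs D: A wins 23–14.
A vs E: E wins 31–6.
B vs C: C wins 23–14.
B vs D: B wins 23–14.
B vs E: B wins 26–11.
C vs D: C wins 23–14.
C vs E: E wins 25–12.
D vs E: E wins 23–14.
No candidate beats all others: B beats E beats C beats B, a majority cycle.

No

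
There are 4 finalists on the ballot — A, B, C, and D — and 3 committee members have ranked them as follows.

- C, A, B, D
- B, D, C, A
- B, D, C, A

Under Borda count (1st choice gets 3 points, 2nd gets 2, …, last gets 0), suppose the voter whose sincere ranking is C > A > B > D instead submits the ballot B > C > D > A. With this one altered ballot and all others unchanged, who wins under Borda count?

B

Borda totals with the altered ballot: A 0, B 9, C 4, D 5.
The winner is unchanged: still B.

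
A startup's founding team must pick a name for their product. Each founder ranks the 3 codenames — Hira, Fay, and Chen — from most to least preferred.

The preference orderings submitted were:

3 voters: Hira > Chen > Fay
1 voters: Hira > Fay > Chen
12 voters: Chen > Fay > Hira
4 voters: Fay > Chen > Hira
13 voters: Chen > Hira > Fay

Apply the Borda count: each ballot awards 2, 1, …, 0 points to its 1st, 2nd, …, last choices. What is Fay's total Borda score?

Borda scores:
  Hira: 3·2 + 2 + 12·0 + 4·0 + 13·1 = 21
  Fay: 3·0 + 1 + 12·1 + 4·2 + 13·0 = 21
  Chen: 3·1 + 0 + 12·2 + 4·1 + 13·2 = 57

21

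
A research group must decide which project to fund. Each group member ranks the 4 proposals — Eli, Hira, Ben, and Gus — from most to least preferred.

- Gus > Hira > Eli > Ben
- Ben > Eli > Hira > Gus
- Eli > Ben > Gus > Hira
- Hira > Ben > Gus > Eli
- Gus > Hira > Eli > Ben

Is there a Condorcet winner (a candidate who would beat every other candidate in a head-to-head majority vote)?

No

Head-to-head results (5 voters total):
Eli vs Hira: Hira wins 3–2.
Eli vs Ben: Eli wins 3–2.
Eli vs Gus: Gus wins 3–2.
Hira vs Ben: Hira wins 3–2.
Hira vs Gus: Gus wins 3–2.
Ben vs Gus: Ben wins 3–2.
No candidate beats all others: Eli beats Ben beats Gus beats Eli, a majority cycle.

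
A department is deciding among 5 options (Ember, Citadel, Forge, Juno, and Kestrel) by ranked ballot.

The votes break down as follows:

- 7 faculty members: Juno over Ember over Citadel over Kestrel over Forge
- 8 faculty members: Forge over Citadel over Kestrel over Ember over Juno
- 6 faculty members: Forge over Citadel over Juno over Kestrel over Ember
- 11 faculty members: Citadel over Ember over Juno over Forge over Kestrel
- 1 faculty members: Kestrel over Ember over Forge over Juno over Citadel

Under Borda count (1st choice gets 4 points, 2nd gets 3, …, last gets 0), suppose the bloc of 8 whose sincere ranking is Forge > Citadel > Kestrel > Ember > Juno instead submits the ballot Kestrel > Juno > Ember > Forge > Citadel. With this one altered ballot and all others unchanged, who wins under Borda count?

Borda totals with the altered ballot: Ember 73, Citadel 76, Forge 45, Juno 87, Kestrel 49.
The switch changes the winner from Citadel to Juno.

Juno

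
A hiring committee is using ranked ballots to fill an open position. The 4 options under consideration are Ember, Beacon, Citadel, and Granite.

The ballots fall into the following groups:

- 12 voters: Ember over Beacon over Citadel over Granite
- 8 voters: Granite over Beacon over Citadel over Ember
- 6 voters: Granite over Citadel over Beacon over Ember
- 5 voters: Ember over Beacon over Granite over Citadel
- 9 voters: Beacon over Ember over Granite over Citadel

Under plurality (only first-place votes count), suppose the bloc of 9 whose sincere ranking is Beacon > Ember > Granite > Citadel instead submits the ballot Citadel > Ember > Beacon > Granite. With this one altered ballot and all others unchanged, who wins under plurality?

First-place totals with the altered ballot: Ember 17, Beacon 0, Citadel 9, Granite 14.
The winner is unchanged: still Ember.

Ember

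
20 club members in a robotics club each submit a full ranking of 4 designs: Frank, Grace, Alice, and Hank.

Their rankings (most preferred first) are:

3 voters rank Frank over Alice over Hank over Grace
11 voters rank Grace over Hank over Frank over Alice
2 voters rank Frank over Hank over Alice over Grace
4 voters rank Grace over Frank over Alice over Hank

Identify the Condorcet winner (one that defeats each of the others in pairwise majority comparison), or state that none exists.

Head-to-head results (20 voters total):
Frank vs Grace: Grace wins 15–5.
Frank vs Alice: Frank wins 20–0.
Frank vs Hank: Hank wins 11–9.
Grace vs Alice: Grace wins 15–5.
Grace vs Hank: Grace wins 15–5.
Alice vs Hank: Hank wins 13–7.
Grace beats each rival — Frank (15–5), Alice (15–5), Hank (15–5) — so Grace is the Condorcet winner.

Grace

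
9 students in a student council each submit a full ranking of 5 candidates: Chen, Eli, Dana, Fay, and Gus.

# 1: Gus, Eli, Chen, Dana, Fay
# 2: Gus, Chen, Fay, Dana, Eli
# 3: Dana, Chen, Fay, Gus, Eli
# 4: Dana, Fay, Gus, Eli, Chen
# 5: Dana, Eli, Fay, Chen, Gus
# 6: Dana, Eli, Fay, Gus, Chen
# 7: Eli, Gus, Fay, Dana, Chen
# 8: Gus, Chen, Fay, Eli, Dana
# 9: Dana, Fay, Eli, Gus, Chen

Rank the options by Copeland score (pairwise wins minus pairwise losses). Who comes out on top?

Dana

Pairwise results:
  Chen vs Eli: Eli wins 6–3.
  Chen vs Dana: Dana wins 6–3.
  Chen vs Fay: Fay wins 5–4.
  Chen vs Gus: Gus wins 7–2.
  Eli vs Dana: Dana wins 6–3.
  Eli vs Fay: Fay wins 5–4.
  Eli vs Gus: Gus wins 5–4.
  Dana vs Fay: Dana wins 6–3.
  Dana vs Gus: Dana wins 5–4.
  Fay vs Gus: Fay wins 5–4.
Copeland scores (wins − losses):
  Chen: 0 − 4 = -4
  Eli: 1 − 3 = -2
  Dana: 4 − 0 = 4
  Fay: 3 − 1 = 2
  Gus: 2 − 2 = 0
Dana has the best Copeland score.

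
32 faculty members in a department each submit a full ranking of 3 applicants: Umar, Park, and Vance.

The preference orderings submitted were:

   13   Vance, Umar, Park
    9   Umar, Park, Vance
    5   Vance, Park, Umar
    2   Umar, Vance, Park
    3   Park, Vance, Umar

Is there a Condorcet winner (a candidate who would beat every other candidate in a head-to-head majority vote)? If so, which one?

Head-to-head results (32 voters total):
Umar vs Park: Umar wins 24–8.
Umar vs Vance: Vance wins 21–11.
Park vs Vance: Vance wins 20–12.
Vance beats each rival — Umar (21–11), Park (20–12) — so Vance is the Condorcet winner.

Vance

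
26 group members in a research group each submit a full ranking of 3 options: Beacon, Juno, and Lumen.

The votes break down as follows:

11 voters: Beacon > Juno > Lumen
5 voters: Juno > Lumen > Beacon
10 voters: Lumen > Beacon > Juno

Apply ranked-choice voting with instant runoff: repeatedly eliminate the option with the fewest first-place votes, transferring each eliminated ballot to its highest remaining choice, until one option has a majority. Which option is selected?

Round 1: Beacon 11, Lumen 10, Juno 5. Juno has the fewest and is eliminated.
Round 2: Lumen 15, Beacon 11. Lumen has a majority.

Lumen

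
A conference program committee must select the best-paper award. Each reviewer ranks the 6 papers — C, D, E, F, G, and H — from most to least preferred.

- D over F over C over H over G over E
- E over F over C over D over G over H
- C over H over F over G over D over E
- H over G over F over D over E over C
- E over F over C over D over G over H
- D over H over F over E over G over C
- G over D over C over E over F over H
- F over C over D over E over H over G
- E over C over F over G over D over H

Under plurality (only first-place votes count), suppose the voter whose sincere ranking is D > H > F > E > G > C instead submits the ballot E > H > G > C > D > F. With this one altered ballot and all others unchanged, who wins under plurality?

First-place totals with the altered ballot: C 1, D 1, E 4, F 1, G 1, H 1.
The winner is unchanged: still E.

E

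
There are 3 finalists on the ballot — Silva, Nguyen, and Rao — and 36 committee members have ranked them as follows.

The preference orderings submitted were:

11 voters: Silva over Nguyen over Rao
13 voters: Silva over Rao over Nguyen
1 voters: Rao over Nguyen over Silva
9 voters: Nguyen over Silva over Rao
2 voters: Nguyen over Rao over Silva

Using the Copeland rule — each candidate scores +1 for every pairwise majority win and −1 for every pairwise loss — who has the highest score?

Silva

Pairwise results:
  Silva vs Nguyen: Silva wins 24–12.
  Silva vs Rao: Silva wins 33–3.
  Nguyen vs Rao: Nguyen wins 22–14.
Copeland scores (wins − losses):
  Silva: 2 − 0 = 2
  Nguyen: 1 − 1 = 0
  Rao: 0 − 2 = -2
Silva has the best Copeland score.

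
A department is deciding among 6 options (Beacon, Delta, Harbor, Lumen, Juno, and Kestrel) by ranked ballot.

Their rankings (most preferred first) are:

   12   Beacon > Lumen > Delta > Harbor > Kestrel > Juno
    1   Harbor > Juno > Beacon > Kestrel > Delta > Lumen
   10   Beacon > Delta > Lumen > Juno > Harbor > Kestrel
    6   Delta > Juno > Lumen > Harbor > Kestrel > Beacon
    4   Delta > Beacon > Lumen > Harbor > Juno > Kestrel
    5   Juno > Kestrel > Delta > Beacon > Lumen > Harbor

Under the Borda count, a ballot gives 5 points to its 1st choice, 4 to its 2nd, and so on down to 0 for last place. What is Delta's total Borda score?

142

Borda scores:
  Beacon: 12·5 + 3 + 10·5 + 6·0 + 4·4 + 5·2 = 139
  Delta: 12·3 + 1 + 10·4 + 6·5 + 4·5 + 5·3 = 142
  Harbor: 12·2 + 5 + 10·1 + 6·2 + 4·2 + 5·0 = 59
  Lumen: 12·4 + 0 + 10·3 + 6·3 + 4·3 + 5·1 = 113
  Juno: 12·0 + 4 + 10·2 + 6·4 + 4·1 + 5·5 = 77
  Kestrel: 12·1 + 2 + 10·0 + 6·1 + 4·0 + 5·4 = 40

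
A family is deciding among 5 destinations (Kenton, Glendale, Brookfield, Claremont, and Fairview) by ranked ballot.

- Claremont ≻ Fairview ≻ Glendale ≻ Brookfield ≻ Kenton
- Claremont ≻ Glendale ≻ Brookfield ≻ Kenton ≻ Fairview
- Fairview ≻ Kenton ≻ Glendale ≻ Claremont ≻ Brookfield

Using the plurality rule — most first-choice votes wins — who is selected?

Claremont

First-place vote totals:
  Kenton: 0
  Glendale: 0
  Brookfield: 0
  Claremont: 2
  Fairview: 1
Claremont has the most first-place votes.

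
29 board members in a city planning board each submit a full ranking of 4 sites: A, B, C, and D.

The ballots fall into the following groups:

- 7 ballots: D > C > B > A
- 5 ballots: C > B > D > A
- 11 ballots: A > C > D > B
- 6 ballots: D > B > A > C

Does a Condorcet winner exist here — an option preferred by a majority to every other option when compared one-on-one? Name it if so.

None — there is no Condorcet winner

Head-to-head results (29 voters total):
A vs B: B wins 18–11.
A vs C: A wins 17–12.
A vs D: D wins 18–11.
B vs C: C wins 23–6.
B vs D: D wins 24–5.
C vs D: C wins 16–13.
No candidate beats all others: A beats C beats B beats A, a majority cycle.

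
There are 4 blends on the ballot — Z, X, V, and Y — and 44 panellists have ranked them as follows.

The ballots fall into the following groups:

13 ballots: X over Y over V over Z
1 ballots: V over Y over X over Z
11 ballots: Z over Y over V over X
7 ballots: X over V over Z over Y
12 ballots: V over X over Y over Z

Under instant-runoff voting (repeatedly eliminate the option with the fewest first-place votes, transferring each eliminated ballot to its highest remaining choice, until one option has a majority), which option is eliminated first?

Y

Round 1: X 20, V 13, Z 11, Y 0. Y has the fewest and is eliminated.
Round 2: X 20, V 13, Z 11. Z has the fewest and is eliminated.
Round 3: V 24, X 20. V has a majority.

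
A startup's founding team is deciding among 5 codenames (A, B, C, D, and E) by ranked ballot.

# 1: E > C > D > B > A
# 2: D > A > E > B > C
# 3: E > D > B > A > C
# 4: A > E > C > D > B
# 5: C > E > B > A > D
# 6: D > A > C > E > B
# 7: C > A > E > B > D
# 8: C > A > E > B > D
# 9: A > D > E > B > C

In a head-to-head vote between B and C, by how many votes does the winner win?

Ballots ranking B above C: 3.
Ballots ranking C above B: 6.
C wins 6–3, a margin of 3.

3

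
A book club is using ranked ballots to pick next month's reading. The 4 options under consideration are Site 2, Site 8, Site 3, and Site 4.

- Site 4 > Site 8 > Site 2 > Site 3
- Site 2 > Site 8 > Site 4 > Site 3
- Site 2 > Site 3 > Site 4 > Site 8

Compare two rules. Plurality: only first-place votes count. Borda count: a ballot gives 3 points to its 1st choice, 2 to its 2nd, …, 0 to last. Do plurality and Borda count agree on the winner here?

Plurality first-place counts: Site 2 2, Site 8 0, Site 3 0, Site 4 1 → Site 2.
Borda totals: Site 2 7, Site 8 4, Site 3 2, Site 4 5 → Site 2.
The two rules agree on Site 2.

Yes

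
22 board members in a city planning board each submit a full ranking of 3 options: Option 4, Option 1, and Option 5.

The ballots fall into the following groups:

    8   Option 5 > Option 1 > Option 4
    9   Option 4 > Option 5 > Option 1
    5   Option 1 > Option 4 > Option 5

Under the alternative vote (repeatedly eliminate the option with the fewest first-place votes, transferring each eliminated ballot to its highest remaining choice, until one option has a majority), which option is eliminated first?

Round 1: Option 4 9, Option 5 8, Option 1 5. Option 1 has the fewest and is eliminated.
Round 2: Option 4 14, Option 5 8. Option 4 has a majority.

Option 1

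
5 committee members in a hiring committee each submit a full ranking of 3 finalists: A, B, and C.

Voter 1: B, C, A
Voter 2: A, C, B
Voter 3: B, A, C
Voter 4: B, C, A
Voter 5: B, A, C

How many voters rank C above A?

Ballots ranking C above A: 2.
Ballots ranking A above C: 3.
So 2 of 5 voters prefer C to A.

2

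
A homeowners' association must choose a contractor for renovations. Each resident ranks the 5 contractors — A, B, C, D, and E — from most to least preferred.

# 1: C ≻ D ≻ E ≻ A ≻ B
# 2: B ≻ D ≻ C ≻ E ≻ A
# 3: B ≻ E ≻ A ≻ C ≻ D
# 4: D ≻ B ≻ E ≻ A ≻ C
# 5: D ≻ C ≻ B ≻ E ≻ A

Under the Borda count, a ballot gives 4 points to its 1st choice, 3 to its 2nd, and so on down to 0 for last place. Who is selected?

Borda scores:
  A: 1 + 0 + 2 + 1 + 0 = 4
  B: 0 + 4 + 4 + 3 + 2 = 13
  C: 4 + 2 + 1 + 0 + 3 = 10
  D: 3 + 3 + 0 + 4 + 4 = 14
  E: 2 + 1 + 3 + 2 + 1 = 9
D has the highest total.

D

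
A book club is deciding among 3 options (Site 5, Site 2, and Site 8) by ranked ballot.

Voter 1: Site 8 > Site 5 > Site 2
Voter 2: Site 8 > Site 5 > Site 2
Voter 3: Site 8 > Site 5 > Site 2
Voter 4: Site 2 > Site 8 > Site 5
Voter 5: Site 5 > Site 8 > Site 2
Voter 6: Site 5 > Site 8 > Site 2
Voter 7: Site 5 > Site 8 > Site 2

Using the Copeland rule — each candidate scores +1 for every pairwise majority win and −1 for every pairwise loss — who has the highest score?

Site 8

Pairwise results:
  Site 5 vs Site 2: Site 5 wins 6–1.
  Site 5 vs Site 8: Site 8 wins 4–3.
  Site 2 vs Site 8: Site 8 wins 6–1.
Copeland scores (wins − losses):
  Site 5: 1 − 1 = 0
  Site 2: 0 − 2 = -2
  Site 8: 2 − 0 = 2
Site 8 has the best Copeland score.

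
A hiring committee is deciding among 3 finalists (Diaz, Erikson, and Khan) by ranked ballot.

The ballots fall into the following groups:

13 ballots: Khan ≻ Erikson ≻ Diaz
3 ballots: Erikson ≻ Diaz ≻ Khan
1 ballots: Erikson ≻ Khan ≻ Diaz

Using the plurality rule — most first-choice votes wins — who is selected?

Khan

First-place vote totals:
  Diaz: 0
  Erikson: 4
  Khan: 13
Khan has the most first-place votes.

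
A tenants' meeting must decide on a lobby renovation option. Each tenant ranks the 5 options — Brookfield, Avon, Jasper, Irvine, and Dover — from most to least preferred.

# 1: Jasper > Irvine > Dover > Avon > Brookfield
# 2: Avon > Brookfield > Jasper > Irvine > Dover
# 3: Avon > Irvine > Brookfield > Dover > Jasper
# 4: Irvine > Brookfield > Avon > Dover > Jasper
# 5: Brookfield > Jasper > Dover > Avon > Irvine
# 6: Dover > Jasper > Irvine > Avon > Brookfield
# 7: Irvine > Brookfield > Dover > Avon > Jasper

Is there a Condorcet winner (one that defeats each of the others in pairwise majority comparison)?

Head-to-head results (7 voters total):
Brookfield vs Avon: Avon wins 4–3.
Brookfield vs Jasper: Brookfield wins 5–2.
Brookfield vs Irvine: Irvine wins 5–2.
Brookfield vs Dover: Brookfield wins 5–2.
Avon vs Jasper: Avon wins 4–3.
Avon vs Irvine: Irvine wins 4–3.
Avon vs Dover: Dover wins 4–3.
Jasper vs Irvine: Jasper wins 4–3.
Jasper vs Dover: Dover wins 4–3.
Irvine vs Dover: Irvine wins 5–2.
No candidate beats all others: Brookfield beats Dover beats Avon beats Brookfield, a majority cycle.

No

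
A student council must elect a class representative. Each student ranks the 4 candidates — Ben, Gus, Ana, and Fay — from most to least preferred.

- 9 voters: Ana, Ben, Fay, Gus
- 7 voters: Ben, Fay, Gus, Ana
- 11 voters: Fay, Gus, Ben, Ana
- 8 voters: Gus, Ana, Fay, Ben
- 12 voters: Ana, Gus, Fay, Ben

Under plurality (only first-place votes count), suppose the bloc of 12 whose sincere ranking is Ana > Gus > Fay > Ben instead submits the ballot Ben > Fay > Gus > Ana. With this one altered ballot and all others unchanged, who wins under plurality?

First-place totals with the altered ballot: Ben 19, Gus 8, Ana 9, Fay 11.
The switch changes the winner from Ana to Ben.

Ben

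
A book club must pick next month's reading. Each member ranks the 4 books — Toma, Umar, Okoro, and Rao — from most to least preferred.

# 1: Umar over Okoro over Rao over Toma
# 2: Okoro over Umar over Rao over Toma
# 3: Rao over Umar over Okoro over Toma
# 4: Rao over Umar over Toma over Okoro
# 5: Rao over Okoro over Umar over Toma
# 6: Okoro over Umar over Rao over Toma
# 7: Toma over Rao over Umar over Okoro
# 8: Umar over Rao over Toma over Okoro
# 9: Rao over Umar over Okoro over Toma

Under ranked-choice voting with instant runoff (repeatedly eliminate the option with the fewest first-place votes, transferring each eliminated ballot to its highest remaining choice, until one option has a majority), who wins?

Rao

Round 1: Rao 4, Umar 2, Okoro 2, Toma 1. Toma has the fewest and is eliminated.
Round 2: Rao 5, Umar 2, Okoro 2. Rao has a majority.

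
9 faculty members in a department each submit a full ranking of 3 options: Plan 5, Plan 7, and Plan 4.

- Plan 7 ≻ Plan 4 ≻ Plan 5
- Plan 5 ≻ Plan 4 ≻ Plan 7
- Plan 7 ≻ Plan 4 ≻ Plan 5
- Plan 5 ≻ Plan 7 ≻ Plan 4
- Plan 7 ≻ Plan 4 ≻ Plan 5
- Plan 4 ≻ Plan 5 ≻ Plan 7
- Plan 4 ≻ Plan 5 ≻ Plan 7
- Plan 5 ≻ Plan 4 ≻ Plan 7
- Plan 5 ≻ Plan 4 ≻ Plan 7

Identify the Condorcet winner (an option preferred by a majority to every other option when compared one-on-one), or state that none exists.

Plan 4

Head-to-head results (9 voters total):
Plan 5 vs Plan 7: Plan 5 wins 6–3.
Plan 5 vs Plan 4: Plan 4 wins 5–4.
Plan 7 vs Plan 4: Plan 4 wins 5–4.
Plan 4 beats each rival — Plan 5 (5–4), Plan 7 (5–4) — so Plan 4 is the Condorcet winner.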